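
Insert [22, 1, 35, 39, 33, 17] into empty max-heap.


Insert 22: [22]
Insert 1: [22, 1]
Insert 35: [35, 1, 22]
Insert 39: [39, 35, 22, 1]
Insert 33: [39, 35, 22, 1, 33]
Insert 17: [39, 35, 22, 1, 33, 17]

Final heap: [39, 35, 22, 1, 33, 17]


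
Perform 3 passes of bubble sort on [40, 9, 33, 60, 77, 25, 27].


Initial: [40, 9, 33, 60, 77, 25, 27]
Pass 1: [9, 33, 40, 60, 25, 27, 77] (4 swaps)
Pass 2: [9, 33, 40, 25, 27, 60, 77] (2 swaps)
Pass 3: [9, 33, 25, 27, 40, 60, 77] (2 swaps)

After 3 passes: [9, 33, 25, 27, 40, 60, 77]


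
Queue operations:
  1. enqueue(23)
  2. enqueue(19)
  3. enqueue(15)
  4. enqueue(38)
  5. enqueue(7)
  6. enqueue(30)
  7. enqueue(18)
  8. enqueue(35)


enqueue(23) -> [23]
enqueue(19) -> [23, 19]
enqueue(15) -> [23, 19, 15]
enqueue(38) -> [23, 19, 15, 38]
enqueue(7) -> [23, 19, 15, 38, 7]
enqueue(30) -> [23, 19, 15, 38, 7, 30]
enqueue(18) -> [23, 19, 15, 38, 7, 30, 18]
enqueue(35) -> [23, 19, 15, 38, 7, 30, 18, 35]

Final queue: [23, 19, 15, 38, 7, 30, 18, 35]


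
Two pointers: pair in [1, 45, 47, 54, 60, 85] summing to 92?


lo=0(1)+hi=5(85)=86
lo=1(45)+hi=5(85)=130
lo=1(45)+hi=4(60)=105
lo=1(45)+hi=3(54)=99
lo=1(45)+hi=2(47)=92

Yes: 45+47=92


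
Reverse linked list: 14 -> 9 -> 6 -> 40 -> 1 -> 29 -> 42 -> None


Step 1: curr=14, set curr.next=prev(None) | reversed so far: 14
Step 2: curr=9, set curr.next=prev(14) | reversed so far: 9 -> 14
Step 3: curr=6, set curr.next=prev(9) | reversed so far: 6 -> 9 -> 14
Step 4: curr=40, set curr.next=prev(6) | reversed so far: 40 -> 6 -> 9 -> 14
Step 5: curr=1, set curr.next=prev(40) | reversed so far: 1 -> 40 -> 6 -> 9 -> 14
Step 6: curr=29, set curr.next=prev(1) | reversed so far: 29 -> 1 -> 40 -> 6 -> 9 -> 14
Step 7: curr=42, set curr.next=prev(29) | reversed so far: 42 -> 29 -> 1 -> 40 -> 6 -> 9 -> 14

42 -> 29 -> 1 -> 40 -> 6 -> 9 -> 14 -> None


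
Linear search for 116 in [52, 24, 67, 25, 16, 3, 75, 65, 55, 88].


i=0: 52!=116
i=1: 24!=116
i=2: 67!=116
i=3: 25!=116
i=4: 16!=116
i=5: 3!=116
i=6: 75!=116
i=7: 65!=116
i=8: 55!=116
i=9: 88!=116

Not found, 10 comps


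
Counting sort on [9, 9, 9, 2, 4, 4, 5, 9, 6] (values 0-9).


Input: [9, 9, 9, 2, 4, 4, 5, 9, 6]
Counts: [0, 0, 1, 0, 2, 1, 1, 0, 0, 4]

Sorted: [2, 4, 4, 5, 6, 9, 9, 9, 9]


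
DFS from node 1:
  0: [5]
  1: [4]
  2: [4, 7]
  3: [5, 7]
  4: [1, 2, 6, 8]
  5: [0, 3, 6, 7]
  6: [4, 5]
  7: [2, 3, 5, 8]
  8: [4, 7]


Visit 1, push [4]
Visit 4, push [8, 6, 2]
Visit 2, push [7]
Visit 7, push [8, 5, 3]
Visit 3, push [5]
Visit 5, push [6, 0]
Visit 0, push []
Visit 6, push []
Visit 8, push []

DFS order: [1, 4, 2, 7, 3, 5, 0, 6, 8]


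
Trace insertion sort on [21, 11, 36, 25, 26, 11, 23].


Initial: [21, 11, 36, 25, 26, 11, 23]
Insert 11: [11, 21, 36, 25, 26, 11, 23]
Insert 36: [11, 21, 36, 25, 26, 11, 23]
Insert 25: [11, 21, 25, 36, 26, 11, 23]
Insert 26: [11, 21, 25, 26, 36, 11, 23]
Insert 11: [11, 11, 21, 25, 26, 36, 23]
Insert 23: [11, 11, 21, 23, 25, 26, 36]

Sorted: [11, 11, 21, 23, 25, 26, 36]


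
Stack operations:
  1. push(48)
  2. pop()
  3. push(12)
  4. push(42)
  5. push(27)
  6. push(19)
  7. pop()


push(48) -> [48]
pop()->48, []
push(12) -> [12]
push(42) -> [12, 42]
push(27) -> [12, 42, 27]
push(19) -> [12, 42, 27, 19]
pop()->19, [12, 42, 27]

Final stack: [12, 42, 27]


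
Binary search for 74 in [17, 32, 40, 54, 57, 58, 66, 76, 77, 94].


Step 1: lo=0, hi=9, mid=4, val=57
Step 2: lo=5, hi=9, mid=7, val=76
Step 3: lo=5, hi=6, mid=5, val=58
Step 4: lo=6, hi=6, mid=6, val=66

Not found


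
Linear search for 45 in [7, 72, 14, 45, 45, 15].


i=0: 7!=45
i=1: 72!=45
i=2: 14!=45
i=3: 45==45 found!

Found at 3, 4 comps


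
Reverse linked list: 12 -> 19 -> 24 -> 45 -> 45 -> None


Step 1: curr=12, set curr.next=prev(None) | reversed so far: 12
Step 2: curr=19, set curr.next=prev(12) | reversed so far: 19 -> 12
Step 3: curr=24, set curr.next=prev(19) | reversed so far: 24 -> 19 -> 12
Step 4: curr=45, set curr.next=prev(24) | reversed so far: 45 -> 24 -> 19 -> 12
Step 5: curr=45, set curr.next=prev(45) | reversed so far: 45 -> 45 -> 24 -> 19 -> 12

45 -> 45 -> 24 -> 19 -> 12 -> None


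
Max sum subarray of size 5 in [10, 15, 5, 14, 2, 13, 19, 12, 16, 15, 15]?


[0:5]: 46
[1:6]: 49
[2:7]: 53
[3:8]: 60
[4:9]: 62
[5:10]: 75
[6:11]: 77

Max: 77 at [6:11]


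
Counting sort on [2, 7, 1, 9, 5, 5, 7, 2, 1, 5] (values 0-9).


Input: [2, 7, 1, 9, 5, 5, 7, 2, 1, 5]
Counts: [0, 2, 2, 0, 0, 3, 0, 2, 0, 1]

Sorted: [1, 1, 2, 2, 5, 5, 5, 7, 7, 9]


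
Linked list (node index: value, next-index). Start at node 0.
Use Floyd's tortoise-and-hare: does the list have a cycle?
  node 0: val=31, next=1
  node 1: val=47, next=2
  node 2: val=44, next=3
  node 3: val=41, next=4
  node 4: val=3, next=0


Floyd's tortoise (slow, +1) and hare (fast, +2):
  init: slow=0, fast=0
  step 1: slow=1, fast=2
  step 2: slow=2, fast=4
  step 3: slow=3, fast=1
  step 4: slow=4, fast=3
  step 5: slow=0, fast=0
  slow == fast at node 0: cycle detected

Cycle: yes


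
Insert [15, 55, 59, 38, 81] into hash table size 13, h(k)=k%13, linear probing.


Insert 15: h=2 -> slot 2
Insert 55: h=3 -> slot 3
Insert 59: h=7 -> slot 7
Insert 38: h=12 -> slot 12
Insert 81: h=3, 1 probes -> slot 4

Table: [None, None, 15, 55, 81, None, None, 59, None, None, None, None, 38]


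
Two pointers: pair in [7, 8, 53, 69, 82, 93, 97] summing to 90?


lo=0(7)+hi=6(97)=104
lo=0(7)+hi=5(93)=100
lo=0(7)+hi=4(82)=89
lo=1(8)+hi=4(82)=90

Yes: 8+82=90


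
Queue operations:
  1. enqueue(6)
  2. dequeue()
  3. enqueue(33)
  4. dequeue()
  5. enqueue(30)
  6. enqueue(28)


enqueue(6) -> [6]
dequeue()->6, []
enqueue(33) -> [33]
dequeue()->33, []
enqueue(30) -> [30]
enqueue(28) -> [30, 28]

Final queue: [30, 28]


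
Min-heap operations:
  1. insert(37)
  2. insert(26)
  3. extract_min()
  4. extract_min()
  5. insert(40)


insert(37) -> [37]
insert(26) -> [26, 37]
extract_min()->26, [37]
extract_min()->37, []
insert(40) -> [40]

Final heap: [40]


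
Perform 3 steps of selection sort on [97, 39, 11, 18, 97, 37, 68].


Initial: [97, 39, 11, 18, 97, 37, 68]
Step 1: min=11 at 2
  Swap: [11, 39, 97, 18, 97, 37, 68]
Step 2: min=18 at 3
  Swap: [11, 18, 97, 39, 97, 37, 68]
Step 3: min=37 at 5
  Swap: [11, 18, 37, 39, 97, 97, 68]

After 3 steps: [11, 18, 37, 39, 97, 97, 68]


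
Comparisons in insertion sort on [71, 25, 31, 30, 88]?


Algorithm: insertion sort
Input: [71, 25, 31, 30, 88]
Sorted: [25, 30, 31, 71, 88]

7


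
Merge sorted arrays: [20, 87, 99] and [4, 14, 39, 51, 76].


Take 4 from B
Take 14 from B
Take 20 from A
Take 39 from B
Take 51 from B
Take 76 from B

Merged: [4, 14, 20, 39, 51, 76, 87, 99]


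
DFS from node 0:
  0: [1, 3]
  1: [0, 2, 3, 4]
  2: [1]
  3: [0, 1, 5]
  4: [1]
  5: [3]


Visit 0, push [3, 1]
Visit 1, push [4, 3, 2]
Visit 2, push []
Visit 3, push [5]
Visit 5, push []
Visit 4, push []

DFS order: [0, 1, 2, 3, 5, 4]


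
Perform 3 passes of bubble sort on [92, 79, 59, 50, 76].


Initial: [92, 79, 59, 50, 76]
Pass 1: [79, 59, 50, 76, 92] (4 swaps)
Pass 2: [59, 50, 76, 79, 92] (3 swaps)
Pass 3: [50, 59, 76, 79, 92] (1 swaps)

After 3 passes: [50, 59, 76, 79, 92]


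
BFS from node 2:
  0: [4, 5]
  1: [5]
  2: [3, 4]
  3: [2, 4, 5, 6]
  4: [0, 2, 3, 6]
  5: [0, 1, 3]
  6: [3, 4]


Visit 2, enqueue [3, 4]
Visit 3, enqueue [5, 6]
Visit 4, enqueue [0]
Visit 5, enqueue [1]
Visit 6, enqueue []
Visit 0, enqueue []
Visit 1, enqueue []

BFS order: [2, 3, 4, 5, 6, 0, 1]


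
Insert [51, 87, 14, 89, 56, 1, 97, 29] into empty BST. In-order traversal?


Insert 51: root
Insert 87: R from 51
Insert 14: L from 51
Insert 89: R from 51 -> R from 87
Insert 56: R from 51 -> L from 87
Insert 1: L from 51 -> L from 14
Insert 97: R from 51 -> R from 87 -> R from 89
Insert 29: L from 51 -> R from 14

In-order: [1, 14, 29, 51, 56, 87, 89, 97]


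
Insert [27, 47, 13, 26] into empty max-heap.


Insert 27: [27]
Insert 47: [47, 27]
Insert 13: [47, 27, 13]
Insert 26: [47, 27, 13, 26]

Final heap: [47, 27, 13, 26]


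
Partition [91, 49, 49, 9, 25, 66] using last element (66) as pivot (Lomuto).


Pivot: 66
  49 <= 66: swap -> [49, 91, 49, 9, 25, 66]
  49 <= 66: swap -> [49, 49, 91, 9, 25, 66]
  9 <= 66: swap -> [49, 49, 9, 91, 25, 66]
  25 <= 66: swap -> [49, 49, 9, 25, 91, 66]
Place pivot at 4: [49, 49, 9, 25, 66, 91]

Partitioned: [49, 49, 9, 25, 66, 91]


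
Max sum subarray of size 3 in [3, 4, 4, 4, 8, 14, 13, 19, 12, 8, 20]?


[0:3]: 11
[1:4]: 12
[2:5]: 16
[3:6]: 26
[4:7]: 35
[5:8]: 46
[6:9]: 44
[7:10]: 39
[8:11]: 40

Max: 46 at [5:8]


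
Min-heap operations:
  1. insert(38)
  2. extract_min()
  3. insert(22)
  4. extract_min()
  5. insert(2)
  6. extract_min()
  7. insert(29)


insert(38) -> [38]
extract_min()->38, []
insert(22) -> [22]
extract_min()->22, []
insert(2) -> [2]
extract_min()->2, []
insert(29) -> [29]

Final heap: [29]


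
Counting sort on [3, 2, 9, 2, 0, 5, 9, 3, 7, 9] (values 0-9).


Input: [3, 2, 9, 2, 0, 5, 9, 3, 7, 9]
Counts: [1, 0, 2, 2, 0, 1, 0, 1, 0, 3]

Sorted: [0, 2, 2, 3, 3, 5, 7, 9, 9, 9]


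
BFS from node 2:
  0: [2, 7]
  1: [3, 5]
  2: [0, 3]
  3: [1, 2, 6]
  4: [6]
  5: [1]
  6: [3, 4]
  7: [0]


Visit 2, enqueue [0, 3]
Visit 0, enqueue [7]
Visit 3, enqueue [1, 6]
Visit 7, enqueue []
Visit 1, enqueue [5]
Visit 6, enqueue [4]
Visit 5, enqueue []
Visit 4, enqueue []

BFS order: [2, 0, 3, 7, 1, 6, 5, 4]


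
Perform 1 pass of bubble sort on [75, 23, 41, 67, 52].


Initial: [75, 23, 41, 67, 52]
Pass 1: [23, 41, 67, 52, 75] (4 swaps)

After 1 pass: [23, 41, 67, 52, 75]


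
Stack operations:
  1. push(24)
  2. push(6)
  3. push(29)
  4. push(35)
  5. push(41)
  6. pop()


push(24) -> [24]
push(6) -> [24, 6]
push(29) -> [24, 6, 29]
push(35) -> [24, 6, 29, 35]
push(41) -> [24, 6, 29, 35, 41]
pop()->41, [24, 6, 29, 35]

Final stack: [24, 6, 29, 35]


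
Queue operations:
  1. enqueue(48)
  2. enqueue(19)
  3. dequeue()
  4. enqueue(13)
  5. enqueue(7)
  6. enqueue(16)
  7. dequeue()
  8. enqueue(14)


enqueue(48) -> [48]
enqueue(19) -> [48, 19]
dequeue()->48, [19]
enqueue(13) -> [19, 13]
enqueue(7) -> [19, 13, 7]
enqueue(16) -> [19, 13, 7, 16]
dequeue()->19, [13, 7, 16]
enqueue(14) -> [13, 7, 16, 14]

Final queue: [13, 7, 16, 14]


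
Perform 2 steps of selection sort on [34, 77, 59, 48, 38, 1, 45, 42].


Initial: [34, 77, 59, 48, 38, 1, 45, 42]
Step 1: min=1 at 5
  Swap: [1, 77, 59, 48, 38, 34, 45, 42]
Step 2: min=34 at 5
  Swap: [1, 34, 59, 48, 38, 77, 45, 42]

After 2 steps: [1, 34, 59, 48, 38, 77, 45, 42]


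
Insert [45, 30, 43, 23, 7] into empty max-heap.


Insert 45: [45]
Insert 30: [45, 30]
Insert 43: [45, 30, 43]
Insert 23: [45, 30, 43, 23]
Insert 7: [45, 30, 43, 23, 7]

Final heap: [45, 30, 43, 23, 7]


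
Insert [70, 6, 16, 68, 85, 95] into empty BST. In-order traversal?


Insert 70: root
Insert 6: L from 70
Insert 16: L from 70 -> R from 6
Insert 68: L from 70 -> R from 6 -> R from 16
Insert 85: R from 70
Insert 95: R from 70 -> R from 85

In-order: [6, 16, 68, 70, 85, 95]


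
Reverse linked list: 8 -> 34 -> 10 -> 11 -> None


Step 1: curr=8, set curr.next=prev(None) | reversed so far: 8
Step 2: curr=34, set curr.next=prev(8) | reversed so far: 34 -> 8
Step 3: curr=10, set curr.next=prev(34) | reversed so far: 10 -> 34 -> 8
Step 4: curr=11, set curr.next=prev(10) | reversed so far: 11 -> 10 -> 34 -> 8

11 -> 10 -> 34 -> 8 -> None


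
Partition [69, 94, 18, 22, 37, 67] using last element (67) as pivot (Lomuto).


Pivot: 67
  18 <= 67: swap -> [18, 94, 69, 22, 37, 67]
  22 <= 67: swap -> [18, 22, 69, 94, 37, 67]
  37 <= 67: swap -> [18, 22, 37, 94, 69, 67]
Place pivot at 3: [18, 22, 37, 67, 69, 94]

Partitioned: [18, 22, 37, 67, 69, 94]


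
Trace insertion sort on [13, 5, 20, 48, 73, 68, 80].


Initial: [13, 5, 20, 48, 73, 68, 80]
Insert 5: [5, 13, 20, 48, 73, 68, 80]
Insert 20: [5, 13, 20, 48, 73, 68, 80]
Insert 48: [5, 13, 20, 48, 73, 68, 80]
Insert 73: [5, 13, 20, 48, 73, 68, 80]
Insert 68: [5, 13, 20, 48, 68, 73, 80]
Insert 80: [5, 13, 20, 48, 68, 73, 80]

Sorted: [5, 13, 20, 48, 68, 73, 80]


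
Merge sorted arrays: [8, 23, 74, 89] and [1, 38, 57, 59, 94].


Take 1 from B
Take 8 from A
Take 23 from A
Take 38 from B
Take 57 from B
Take 59 from B
Take 74 from A
Take 89 from A

Merged: [1, 8, 23, 38, 57, 59, 74, 89, 94]


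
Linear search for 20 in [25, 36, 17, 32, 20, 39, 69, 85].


i=0: 25!=20
i=1: 36!=20
i=2: 17!=20
i=3: 32!=20
i=4: 20==20 found!

Found at 4, 5 comps


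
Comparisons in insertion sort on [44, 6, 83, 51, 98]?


Algorithm: insertion sort
Input: [44, 6, 83, 51, 98]
Sorted: [6, 44, 51, 83, 98]

5


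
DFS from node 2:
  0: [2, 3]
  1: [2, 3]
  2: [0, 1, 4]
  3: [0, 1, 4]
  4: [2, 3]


Visit 2, push [4, 1, 0]
Visit 0, push [3]
Visit 3, push [4, 1]
Visit 1, push []
Visit 4, push []

DFS order: [2, 0, 3, 1, 4]


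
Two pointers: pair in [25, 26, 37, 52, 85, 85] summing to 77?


lo=0(25)+hi=5(85)=110
lo=0(25)+hi=4(85)=110
lo=0(25)+hi=3(52)=77

Yes: 25+52=77


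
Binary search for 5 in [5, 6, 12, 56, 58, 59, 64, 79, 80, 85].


Step 1: lo=0, hi=9, mid=4, val=58
Step 2: lo=0, hi=3, mid=1, val=6
Step 3: lo=0, hi=0, mid=0, val=5

Found at index 0


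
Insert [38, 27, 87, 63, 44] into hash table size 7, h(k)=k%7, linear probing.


Insert 38: h=3 -> slot 3
Insert 27: h=6 -> slot 6
Insert 87: h=3, 1 probes -> slot 4
Insert 63: h=0 -> slot 0
Insert 44: h=2 -> slot 2

Table: [63, None, 44, 38, 87, None, 27]


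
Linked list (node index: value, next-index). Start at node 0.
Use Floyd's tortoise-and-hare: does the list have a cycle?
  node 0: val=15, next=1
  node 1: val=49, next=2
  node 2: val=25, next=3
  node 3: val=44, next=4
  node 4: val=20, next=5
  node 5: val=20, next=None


Floyd's tortoise (slow, +1) and hare (fast, +2):
  init: slow=0, fast=0
  step 1: slow=1, fast=2
  step 2: slow=2, fast=4
  step 3: fast 4->5->None, no cycle

Cycle: no


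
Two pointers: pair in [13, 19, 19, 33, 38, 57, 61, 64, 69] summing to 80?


lo=0(13)+hi=8(69)=82
lo=0(13)+hi=7(64)=77
lo=1(19)+hi=7(64)=83
lo=1(19)+hi=6(61)=80

Yes: 19+61=80


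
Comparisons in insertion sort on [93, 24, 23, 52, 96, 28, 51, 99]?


Algorithm: insertion sort
Input: [93, 24, 23, 52, 96, 28, 51, 99]
Sorted: [23, 24, 28, 51, 52, 93, 96, 99]

15


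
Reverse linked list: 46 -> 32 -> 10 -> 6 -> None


Step 1: curr=46, set curr.next=prev(None) | reversed so far: 46
Step 2: curr=32, set curr.next=prev(46) | reversed so far: 32 -> 46
Step 3: curr=10, set curr.next=prev(32) | reversed so far: 10 -> 32 -> 46
Step 4: curr=6, set curr.next=prev(10) | reversed so far: 6 -> 10 -> 32 -> 46

6 -> 10 -> 32 -> 46 -> None


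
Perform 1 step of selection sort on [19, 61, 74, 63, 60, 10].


Initial: [19, 61, 74, 63, 60, 10]
Step 1: min=10 at 5
  Swap: [10, 61, 74, 63, 60, 19]

After 1 step: [10, 61, 74, 63, 60, 19]


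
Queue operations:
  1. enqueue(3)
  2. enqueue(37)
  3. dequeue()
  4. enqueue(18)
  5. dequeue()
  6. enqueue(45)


enqueue(3) -> [3]
enqueue(37) -> [3, 37]
dequeue()->3, [37]
enqueue(18) -> [37, 18]
dequeue()->37, [18]
enqueue(45) -> [18, 45]

Final queue: [18, 45]


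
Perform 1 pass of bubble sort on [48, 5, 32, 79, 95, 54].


Initial: [48, 5, 32, 79, 95, 54]
Pass 1: [5, 32, 48, 79, 54, 95] (3 swaps)

After 1 pass: [5, 32, 48, 79, 54, 95]


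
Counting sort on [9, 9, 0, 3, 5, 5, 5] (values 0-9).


Input: [9, 9, 0, 3, 5, 5, 5]
Counts: [1, 0, 0, 1, 0, 3, 0, 0, 0, 2]

Sorted: [0, 3, 5, 5, 5, 9, 9]


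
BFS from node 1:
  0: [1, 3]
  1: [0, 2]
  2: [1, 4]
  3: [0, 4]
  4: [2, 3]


Visit 1, enqueue [0, 2]
Visit 0, enqueue [3]
Visit 2, enqueue [4]
Visit 3, enqueue []
Visit 4, enqueue []

BFS order: [1, 0, 2, 3, 4]


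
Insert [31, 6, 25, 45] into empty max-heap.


Insert 31: [31]
Insert 6: [31, 6]
Insert 25: [31, 6, 25]
Insert 45: [45, 31, 25, 6]

Final heap: [45, 31, 25, 6]


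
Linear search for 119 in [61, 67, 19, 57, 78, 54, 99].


i=0: 61!=119
i=1: 67!=119
i=2: 19!=119
i=3: 57!=119
i=4: 78!=119
i=5: 54!=119
i=6: 99!=119

Not found, 7 comps


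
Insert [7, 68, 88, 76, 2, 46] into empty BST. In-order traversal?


Insert 7: root
Insert 68: R from 7
Insert 88: R from 7 -> R from 68
Insert 76: R from 7 -> R from 68 -> L from 88
Insert 2: L from 7
Insert 46: R from 7 -> L from 68

In-order: [2, 7, 46, 68, 76, 88]


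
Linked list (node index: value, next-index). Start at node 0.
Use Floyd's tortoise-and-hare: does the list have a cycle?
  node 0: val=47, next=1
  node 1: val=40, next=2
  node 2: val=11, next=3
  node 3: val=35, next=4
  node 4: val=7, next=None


Floyd's tortoise (slow, +1) and hare (fast, +2):
  init: slow=0, fast=0
  step 1: slow=1, fast=2
  step 2: slow=2, fast=4
  step 3: fast -> None, no cycle

Cycle: no


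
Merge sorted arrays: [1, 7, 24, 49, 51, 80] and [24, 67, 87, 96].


Take 1 from A
Take 7 from A
Take 24 from A
Take 24 from B
Take 49 from A
Take 51 from A
Take 67 from B
Take 80 from A

Merged: [1, 7, 24, 24, 49, 51, 67, 80, 87, 96]


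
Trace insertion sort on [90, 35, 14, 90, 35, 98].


Initial: [90, 35, 14, 90, 35, 98]
Insert 35: [35, 90, 14, 90, 35, 98]
Insert 14: [14, 35, 90, 90, 35, 98]
Insert 90: [14, 35, 90, 90, 35, 98]
Insert 35: [14, 35, 35, 90, 90, 98]
Insert 98: [14, 35, 35, 90, 90, 98]

Sorted: [14, 35, 35, 90, 90, 98]


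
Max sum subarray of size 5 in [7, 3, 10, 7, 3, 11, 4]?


[0:5]: 30
[1:6]: 34
[2:7]: 35

Max: 35 at [2:7]


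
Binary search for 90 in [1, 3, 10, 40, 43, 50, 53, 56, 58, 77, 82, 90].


Step 1: lo=0, hi=11, mid=5, val=50
Step 2: lo=6, hi=11, mid=8, val=58
Step 3: lo=9, hi=11, mid=10, val=82
Step 4: lo=11, hi=11, mid=11, val=90

Found at index 11


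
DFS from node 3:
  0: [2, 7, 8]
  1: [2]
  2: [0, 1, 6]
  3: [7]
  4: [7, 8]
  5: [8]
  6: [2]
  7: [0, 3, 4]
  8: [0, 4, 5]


Visit 3, push [7]
Visit 7, push [4, 0]
Visit 0, push [8, 2]
Visit 2, push [6, 1]
Visit 1, push []
Visit 6, push []
Visit 8, push [5, 4]
Visit 4, push []
Visit 5, push []

DFS order: [3, 7, 0, 2, 1, 6, 8, 4, 5]


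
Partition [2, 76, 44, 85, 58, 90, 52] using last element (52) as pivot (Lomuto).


Pivot: 52
  2 <= 52: advance i (no swap)
  44 <= 52: swap -> [2, 44, 76, 85, 58, 90, 52]
Place pivot at 2: [2, 44, 52, 85, 58, 90, 76]

Partitioned: [2, 44, 52, 85, 58, 90, 76]


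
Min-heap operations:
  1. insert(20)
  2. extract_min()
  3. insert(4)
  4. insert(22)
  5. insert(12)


insert(20) -> [20]
extract_min()->20, []
insert(4) -> [4]
insert(22) -> [4, 22]
insert(12) -> [4, 22, 12]

Final heap: [4, 22, 12]


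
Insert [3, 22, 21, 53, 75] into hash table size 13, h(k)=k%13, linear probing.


Insert 3: h=3 -> slot 3
Insert 22: h=9 -> slot 9
Insert 21: h=8 -> slot 8
Insert 53: h=1 -> slot 1
Insert 75: h=10 -> slot 10

Table: [None, 53, None, 3, None, None, None, None, 21, 22, 75, None, None]


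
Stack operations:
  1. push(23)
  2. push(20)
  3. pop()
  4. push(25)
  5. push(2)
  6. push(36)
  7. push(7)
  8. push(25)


push(23) -> [23]
push(20) -> [23, 20]
pop()->20, [23]
push(25) -> [23, 25]
push(2) -> [23, 25, 2]
push(36) -> [23, 25, 2, 36]
push(7) -> [23, 25, 2, 36, 7]
push(25) -> [23, 25, 2, 36, 7, 25]

Final stack: [23, 25, 2, 36, 7, 25]


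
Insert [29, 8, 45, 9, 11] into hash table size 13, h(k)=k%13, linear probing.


Insert 29: h=3 -> slot 3
Insert 8: h=8 -> slot 8
Insert 45: h=6 -> slot 6
Insert 9: h=9 -> slot 9
Insert 11: h=11 -> slot 11

Table: [None, None, None, 29, None, None, 45, None, 8, 9, None, 11, None]


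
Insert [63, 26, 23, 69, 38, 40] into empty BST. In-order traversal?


Insert 63: root
Insert 26: L from 63
Insert 23: L from 63 -> L from 26
Insert 69: R from 63
Insert 38: L from 63 -> R from 26
Insert 40: L from 63 -> R from 26 -> R from 38

In-order: [23, 26, 38, 40, 63, 69]


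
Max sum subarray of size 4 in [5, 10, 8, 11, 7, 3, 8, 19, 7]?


[0:4]: 34
[1:5]: 36
[2:6]: 29
[3:7]: 29
[4:8]: 37
[5:9]: 37

Max: 37 at [4:8]


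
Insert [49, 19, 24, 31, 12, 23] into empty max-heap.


Insert 49: [49]
Insert 19: [49, 19]
Insert 24: [49, 19, 24]
Insert 31: [49, 31, 24, 19]
Insert 12: [49, 31, 24, 19, 12]
Insert 23: [49, 31, 24, 19, 12, 23]

Final heap: [49, 31, 24, 19, 12, 23]


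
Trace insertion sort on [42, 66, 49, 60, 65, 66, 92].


Initial: [42, 66, 49, 60, 65, 66, 92]
Insert 66: [42, 66, 49, 60, 65, 66, 92]
Insert 49: [42, 49, 66, 60, 65, 66, 92]
Insert 60: [42, 49, 60, 66, 65, 66, 92]
Insert 65: [42, 49, 60, 65, 66, 66, 92]
Insert 66: [42, 49, 60, 65, 66, 66, 92]
Insert 92: [42, 49, 60, 65, 66, 66, 92]

Sorted: [42, 49, 60, 65, 66, 66, 92]


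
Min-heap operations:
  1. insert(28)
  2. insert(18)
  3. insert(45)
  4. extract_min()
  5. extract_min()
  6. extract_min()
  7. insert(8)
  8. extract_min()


insert(28) -> [28]
insert(18) -> [18, 28]
insert(45) -> [18, 28, 45]
extract_min()->18, [28, 45]
extract_min()->28, [45]
extract_min()->45, []
insert(8) -> [8]
extract_min()->8, []

Final heap: []


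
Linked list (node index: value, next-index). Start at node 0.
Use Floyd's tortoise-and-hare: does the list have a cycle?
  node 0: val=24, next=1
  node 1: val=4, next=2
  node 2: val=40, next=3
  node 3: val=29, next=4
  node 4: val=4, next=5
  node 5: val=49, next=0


Floyd's tortoise (slow, +1) and hare (fast, +2):
  init: slow=0, fast=0
  step 1: slow=1, fast=2
  step 2: slow=2, fast=4
  step 3: slow=3, fast=0
  step 4: slow=4, fast=2
  step 5: slow=5, fast=4
  step 6: slow=0, fast=0
  slow == fast at node 0: cycle detected

Cycle: yes


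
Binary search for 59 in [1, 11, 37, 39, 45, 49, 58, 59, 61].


Step 1: lo=0, hi=8, mid=4, val=45
Step 2: lo=5, hi=8, mid=6, val=58
Step 3: lo=7, hi=8, mid=7, val=59

Found at index 7


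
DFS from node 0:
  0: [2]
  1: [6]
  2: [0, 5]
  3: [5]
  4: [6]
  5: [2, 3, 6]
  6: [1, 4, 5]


Visit 0, push [2]
Visit 2, push [5]
Visit 5, push [6, 3]
Visit 3, push []
Visit 6, push [4, 1]
Visit 1, push []
Visit 4, push []

DFS order: [0, 2, 5, 3, 6, 1, 4]


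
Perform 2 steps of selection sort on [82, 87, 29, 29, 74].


Initial: [82, 87, 29, 29, 74]
Step 1: min=29 at 2
  Swap: [29, 87, 82, 29, 74]
Step 2: min=29 at 3
  Swap: [29, 29, 82, 87, 74]

After 2 steps: [29, 29, 82, 87, 74]


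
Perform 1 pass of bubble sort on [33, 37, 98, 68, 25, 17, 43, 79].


Initial: [33, 37, 98, 68, 25, 17, 43, 79]
Pass 1: [33, 37, 68, 25, 17, 43, 79, 98] (5 swaps)

After 1 pass: [33, 37, 68, 25, 17, 43, 79, 98]


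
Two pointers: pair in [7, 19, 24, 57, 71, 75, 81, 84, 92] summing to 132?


lo=0(7)+hi=8(92)=99
lo=1(19)+hi=8(92)=111
lo=2(24)+hi=8(92)=116
lo=3(57)+hi=8(92)=149
lo=3(57)+hi=7(84)=141
lo=3(57)+hi=6(81)=138
lo=3(57)+hi=5(75)=132

Yes: 57+75=132


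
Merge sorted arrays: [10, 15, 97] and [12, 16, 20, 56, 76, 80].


Take 10 from A
Take 12 from B
Take 15 from A
Take 16 from B
Take 20 from B
Take 56 from B
Take 76 from B
Take 80 from B

Merged: [10, 12, 15, 16, 20, 56, 76, 80, 97]


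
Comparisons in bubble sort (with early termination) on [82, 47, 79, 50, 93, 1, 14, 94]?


Algorithm: bubble sort (with early termination)
Input: [82, 47, 79, 50, 93, 1, 14, 94]
Sorted: [1, 14, 47, 50, 79, 82, 93, 94]

27


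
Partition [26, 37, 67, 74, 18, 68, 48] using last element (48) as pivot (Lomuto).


Pivot: 48
  26 <= 48: advance i (no swap)
  37 <= 48: advance i (no swap)
  18 <= 48: swap -> [26, 37, 18, 74, 67, 68, 48]
Place pivot at 3: [26, 37, 18, 48, 67, 68, 74]

Partitioned: [26, 37, 18, 48, 67, 68, 74]


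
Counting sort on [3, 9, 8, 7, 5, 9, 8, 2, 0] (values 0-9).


Input: [3, 9, 8, 7, 5, 9, 8, 2, 0]
Counts: [1, 0, 1, 1, 0, 1, 0, 1, 2, 2]

Sorted: [0, 2, 3, 5, 7, 8, 8, 9, 9]


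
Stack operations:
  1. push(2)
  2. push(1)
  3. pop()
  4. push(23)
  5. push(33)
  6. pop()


push(2) -> [2]
push(1) -> [2, 1]
pop()->1, [2]
push(23) -> [2, 23]
push(33) -> [2, 23, 33]
pop()->33, [2, 23]

Final stack: [2, 23]


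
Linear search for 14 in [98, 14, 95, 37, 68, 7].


i=0: 98!=14
i=1: 14==14 found!

Found at 1, 2 comps


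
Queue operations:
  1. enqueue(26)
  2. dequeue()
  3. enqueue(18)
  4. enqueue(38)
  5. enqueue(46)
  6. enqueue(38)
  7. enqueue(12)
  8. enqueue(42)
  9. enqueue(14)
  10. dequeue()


enqueue(26) -> [26]
dequeue()->26, []
enqueue(18) -> [18]
enqueue(38) -> [18, 38]
enqueue(46) -> [18, 38, 46]
enqueue(38) -> [18, 38, 46, 38]
enqueue(12) -> [18, 38, 46, 38, 12]
enqueue(42) -> [18, 38, 46, 38, 12, 42]
enqueue(14) -> [18, 38, 46, 38, 12, 42, 14]
dequeue()->18, [38, 46, 38, 12, 42, 14]

Final queue: [38, 46, 38, 12, 42, 14]


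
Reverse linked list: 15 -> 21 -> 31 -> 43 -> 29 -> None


Step 1: curr=15, set curr.next=prev(None) | reversed so far: 15
Step 2: curr=21, set curr.next=prev(15) | reversed so far: 21 -> 15
Step 3: curr=31, set curr.next=prev(21) | reversed so far: 31 -> 21 -> 15
Step 4: curr=43, set curr.next=prev(31) | reversed so far: 43 -> 31 -> 21 -> 15
Step 5: curr=29, set curr.next=prev(43) | reversed so far: 29 -> 43 -> 31 -> 21 -> 15

29 -> 43 -> 31 -> 21 -> 15 -> None


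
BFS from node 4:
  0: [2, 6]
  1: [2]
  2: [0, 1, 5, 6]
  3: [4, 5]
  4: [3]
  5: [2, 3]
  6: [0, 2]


Visit 4, enqueue [3]
Visit 3, enqueue [5]
Visit 5, enqueue [2]
Visit 2, enqueue [0, 1, 6]
Visit 0, enqueue []
Visit 1, enqueue []
Visit 6, enqueue []

BFS order: [4, 3, 5, 2, 0, 1, 6]


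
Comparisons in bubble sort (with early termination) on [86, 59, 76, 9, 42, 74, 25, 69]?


Algorithm: bubble sort (with early termination)
Input: [86, 59, 76, 9, 42, 74, 25, 69]
Sorted: [9, 25, 42, 59, 69, 74, 76, 86]

27


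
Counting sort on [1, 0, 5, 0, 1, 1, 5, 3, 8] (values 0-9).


Input: [1, 0, 5, 0, 1, 1, 5, 3, 8]
Counts: [2, 3, 0, 1, 0, 2, 0, 0, 1, 0]

Sorted: [0, 0, 1, 1, 1, 3, 5, 5, 8]


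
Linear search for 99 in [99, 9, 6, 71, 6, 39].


i=0: 99==99 found!

Found at 0, 1 comps


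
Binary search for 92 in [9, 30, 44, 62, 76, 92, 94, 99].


Step 1: lo=0, hi=7, mid=3, val=62
Step 2: lo=4, hi=7, mid=5, val=92

Found at index 5


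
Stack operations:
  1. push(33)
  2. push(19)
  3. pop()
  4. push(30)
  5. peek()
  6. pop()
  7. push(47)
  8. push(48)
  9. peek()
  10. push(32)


push(33) -> [33]
push(19) -> [33, 19]
pop()->19, [33]
push(30) -> [33, 30]
peek()->30
pop()->30, [33]
push(47) -> [33, 47]
push(48) -> [33, 47, 48]
peek()->48
push(32) -> [33, 47, 48, 32]

Final stack: [33, 47, 48, 32]


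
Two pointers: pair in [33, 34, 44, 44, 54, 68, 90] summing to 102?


lo=0(33)+hi=6(90)=123
lo=0(33)+hi=5(68)=101
lo=1(34)+hi=5(68)=102

Yes: 34+68=102


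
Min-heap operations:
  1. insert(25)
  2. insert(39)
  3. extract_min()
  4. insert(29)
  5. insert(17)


insert(25) -> [25]
insert(39) -> [25, 39]
extract_min()->25, [39]
insert(29) -> [29, 39]
insert(17) -> [17, 39, 29]

Final heap: [17, 39, 29]


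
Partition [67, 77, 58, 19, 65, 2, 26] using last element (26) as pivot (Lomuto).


Pivot: 26
  19 <= 26: swap -> [19, 77, 58, 67, 65, 2, 26]
  2 <= 26: swap -> [19, 2, 58, 67, 65, 77, 26]
Place pivot at 2: [19, 2, 26, 67, 65, 77, 58]

Partitioned: [19, 2, 26, 67, 65, 77, 58]


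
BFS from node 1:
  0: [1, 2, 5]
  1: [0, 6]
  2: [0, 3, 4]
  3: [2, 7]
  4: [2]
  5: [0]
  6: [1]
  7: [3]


Visit 1, enqueue [0, 6]
Visit 0, enqueue [2, 5]
Visit 6, enqueue []
Visit 2, enqueue [3, 4]
Visit 5, enqueue []
Visit 3, enqueue [7]
Visit 4, enqueue []
Visit 7, enqueue []

BFS order: [1, 0, 6, 2, 5, 3, 4, 7]


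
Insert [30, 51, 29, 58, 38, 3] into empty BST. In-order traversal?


Insert 30: root
Insert 51: R from 30
Insert 29: L from 30
Insert 58: R from 30 -> R from 51
Insert 38: R from 30 -> L from 51
Insert 3: L from 30 -> L from 29

In-order: [3, 29, 30, 38, 51, 58]


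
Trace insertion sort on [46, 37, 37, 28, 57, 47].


Initial: [46, 37, 37, 28, 57, 47]
Insert 37: [37, 46, 37, 28, 57, 47]
Insert 37: [37, 37, 46, 28, 57, 47]
Insert 28: [28, 37, 37, 46, 57, 47]
Insert 57: [28, 37, 37, 46, 57, 47]
Insert 47: [28, 37, 37, 46, 47, 57]

Sorted: [28, 37, 37, 46, 47, 57]


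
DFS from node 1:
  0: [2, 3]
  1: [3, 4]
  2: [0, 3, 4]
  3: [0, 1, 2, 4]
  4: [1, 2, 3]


Visit 1, push [4, 3]
Visit 3, push [4, 2, 0]
Visit 0, push [2]
Visit 2, push [4]
Visit 4, push []

DFS order: [1, 3, 0, 2, 4]


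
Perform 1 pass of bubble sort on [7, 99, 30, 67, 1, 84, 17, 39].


Initial: [7, 99, 30, 67, 1, 84, 17, 39]
Pass 1: [7, 30, 67, 1, 84, 17, 39, 99] (6 swaps)

After 1 pass: [7, 30, 67, 1, 84, 17, 39, 99]


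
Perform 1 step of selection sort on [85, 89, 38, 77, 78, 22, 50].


Initial: [85, 89, 38, 77, 78, 22, 50]
Step 1: min=22 at 5
  Swap: [22, 89, 38, 77, 78, 85, 50]

After 1 step: [22, 89, 38, 77, 78, 85, 50]


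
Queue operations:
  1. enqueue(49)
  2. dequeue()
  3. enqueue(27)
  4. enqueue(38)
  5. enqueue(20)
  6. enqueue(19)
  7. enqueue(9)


enqueue(49) -> [49]
dequeue()->49, []
enqueue(27) -> [27]
enqueue(38) -> [27, 38]
enqueue(20) -> [27, 38, 20]
enqueue(19) -> [27, 38, 20, 19]
enqueue(9) -> [27, 38, 20, 19, 9]

Final queue: [27, 38, 20, 19, 9]


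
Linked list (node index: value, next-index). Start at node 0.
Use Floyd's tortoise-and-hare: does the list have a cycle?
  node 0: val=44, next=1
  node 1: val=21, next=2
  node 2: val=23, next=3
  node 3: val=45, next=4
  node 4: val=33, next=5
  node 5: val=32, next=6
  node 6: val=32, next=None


Floyd's tortoise (slow, +1) and hare (fast, +2):
  init: slow=0, fast=0
  step 1: slow=1, fast=2
  step 2: slow=2, fast=4
  step 3: slow=3, fast=6
  step 4: fast -> None, no cycle

Cycle: no


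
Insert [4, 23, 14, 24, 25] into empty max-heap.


Insert 4: [4]
Insert 23: [23, 4]
Insert 14: [23, 4, 14]
Insert 24: [24, 23, 14, 4]
Insert 25: [25, 24, 14, 4, 23]

Final heap: [25, 24, 14, 4, 23]


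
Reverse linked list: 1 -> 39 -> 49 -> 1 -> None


Step 1: curr=1, set curr.next=prev(None) | reversed so far: 1
Step 2: curr=39, set curr.next=prev(1) | reversed so far: 39 -> 1
Step 3: curr=49, set curr.next=prev(39) | reversed so far: 49 -> 39 -> 1
Step 4: curr=1, set curr.next=prev(49) | reversed so far: 1 -> 49 -> 39 -> 1

1 -> 49 -> 39 -> 1 -> None


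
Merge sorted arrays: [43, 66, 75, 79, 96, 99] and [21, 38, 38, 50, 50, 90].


Take 21 from B
Take 38 from B
Take 38 from B
Take 43 from A
Take 50 from B
Take 50 from B
Take 66 from A
Take 75 from A
Take 79 from A
Take 90 from B

Merged: [21, 38, 38, 43, 50, 50, 66, 75, 79, 90, 96, 99]


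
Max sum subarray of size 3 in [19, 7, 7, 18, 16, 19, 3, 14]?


[0:3]: 33
[1:4]: 32
[2:5]: 41
[3:6]: 53
[4:7]: 38
[5:8]: 36

Max: 53 at [3:6]


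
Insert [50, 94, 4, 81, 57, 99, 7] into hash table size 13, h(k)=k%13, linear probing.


Insert 50: h=11 -> slot 11
Insert 94: h=3 -> slot 3
Insert 4: h=4 -> slot 4
Insert 81: h=3, 2 probes -> slot 5
Insert 57: h=5, 1 probes -> slot 6
Insert 99: h=8 -> slot 8
Insert 7: h=7 -> slot 7

Table: [None, None, None, 94, 4, 81, 57, 7, 99, None, None, 50, None]


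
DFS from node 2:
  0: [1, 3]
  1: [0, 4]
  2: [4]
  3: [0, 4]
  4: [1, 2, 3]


Visit 2, push [4]
Visit 4, push [3, 1]
Visit 1, push [0]
Visit 0, push [3]
Visit 3, push []

DFS order: [2, 4, 1, 0, 3]


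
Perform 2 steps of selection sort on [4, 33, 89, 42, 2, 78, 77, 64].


Initial: [4, 33, 89, 42, 2, 78, 77, 64]
Step 1: min=2 at 4
  Swap: [2, 33, 89, 42, 4, 78, 77, 64]
Step 2: min=4 at 4
  Swap: [2, 4, 89, 42, 33, 78, 77, 64]

After 2 steps: [2, 4, 89, 42, 33, 78, 77, 64]


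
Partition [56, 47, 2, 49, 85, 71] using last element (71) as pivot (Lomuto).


Pivot: 71
  56 <= 71: advance i (no swap)
  47 <= 71: advance i (no swap)
  2 <= 71: advance i (no swap)
  49 <= 71: advance i (no swap)
Place pivot at 4: [56, 47, 2, 49, 71, 85]

Partitioned: [56, 47, 2, 49, 71, 85]


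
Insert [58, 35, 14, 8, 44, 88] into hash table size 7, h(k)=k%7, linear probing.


Insert 58: h=2 -> slot 2
Insert 35: h=0 -> slot 0
Insert 14: h=0, 1 probes -> slot 1
Insert 8: h=1, 2 probes -> slot 3
Insert 44: h=2, 2 probes -> slot 4
Insert 88: h=4, 1 probes -> slot 5

Table: [35, 14, 58, 8, 44, 88, None]


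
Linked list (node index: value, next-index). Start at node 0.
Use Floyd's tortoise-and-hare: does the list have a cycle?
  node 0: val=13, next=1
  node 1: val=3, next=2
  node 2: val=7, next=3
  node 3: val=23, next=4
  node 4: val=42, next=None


Floyd's tortoise (slow, +1) and hare (fast, +2):
  init: slow=0, fast=0
  step 1: slow=1, fast=2
  step 2: slow=2, fast=4
  step 3: fast -> None, no cycle

Cycle: no


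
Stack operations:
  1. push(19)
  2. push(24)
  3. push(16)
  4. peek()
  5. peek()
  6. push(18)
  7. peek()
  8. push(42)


push(19) -> [19]
push(24) -> [19, 24]
push(16) -> [19, 24, 16]
peek()->16
peek()->16
push(18) -> [19, 24, 16, 18]
peek()->18
push(42) -> [19, 24, 16, 18, 42]

Final stack: [19, 24, 16, 18, 42]


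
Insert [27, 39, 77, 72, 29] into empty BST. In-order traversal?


Insert 27: root
Insert 39: R from 27
Insert 77: R from 27 -> R from 39
Insert 72: R from 27 -> R from 39 -> L from 77
Insert 29: R from 27 -> L from 39

In-order: [27, 29, 39, 72, 77]


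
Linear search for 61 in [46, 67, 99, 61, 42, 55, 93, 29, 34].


i=0: 46!=61
i=1: 67!=61
i=2: 99!=61
i=3: 61==61 found!

Found at 3, 4 comps


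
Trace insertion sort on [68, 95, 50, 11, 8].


Initial: [68, 95, 50, 11, 8]
Insert 95: [68, 95, 50, 11, 8]
Insert 50: [50, 68, 95, 11, 8]
Insert 11: [11, 50, 68, 95, 8]
Insert 8: [8, 11, 50, 68, 95]

Sorted: [8, 11, 50, 68, 95]


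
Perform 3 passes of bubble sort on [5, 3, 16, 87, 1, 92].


Initial: [5, 3, 16, 87, 1, 92]
Pass 1: [3, 5, 16, 1, 87, 92] (2 swaps)
Pass 2: [3, 5, 1, 16, 87, 92] (1 swaps)
Pass 3: [3, 1, 5, 16, 87, 92] (1 swaps)

After 3 passes: [3, 1, 5, 16, 87, 92]


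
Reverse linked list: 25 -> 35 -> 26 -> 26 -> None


Step 1: curr=25, set curr.next=prev(None) | reversed so far: 25
Step 2: curr=35, set curr.next=prev(25) | reversed so far: 35 -> 25
Step 3: curr=26, set curr.next=prev(35) | reversed so far: 26 -> 35 -> 25
Step 4: curr=26, set curr.next=prev(26) | reversed so far: 26 -> 26 -> 35 -> 25

26 -> 26 -> 35 -> 25 -> None


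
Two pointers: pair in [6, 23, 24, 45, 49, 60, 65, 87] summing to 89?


lo=0(6)+hi=7(87)=93
lo=0(6)+hi=6(65)=71
lo=1(23)+hi=6(65)=88
lo=2(24)+hi=6(65)=89

Yes: 24+65=89


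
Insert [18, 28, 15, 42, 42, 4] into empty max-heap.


Insert 18: [18]
Insert 28: [28, 18]
Insert 15: [28, 18, 15]
Insert 42: [42, 28, 15, 18]
Insert 42: [42, 42, 15, 18, 28]
Insert 4: [42, 42, 15, 18, 28, 4]

Final heap: [42, 42, 15, 18, 28, 4]


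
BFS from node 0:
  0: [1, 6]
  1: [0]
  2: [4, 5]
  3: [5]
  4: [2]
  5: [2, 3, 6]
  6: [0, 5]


Visit 0, enqueue [1, 6]
Visit 1, enqueue []
Visit 6, enqueue [5]
Visit 5, enqueue [2, 3]
Visit 2, enqueue [4]
Visit 3, enqueue []
Visit 4, enqueue []

BFS order: [0, 1, 6, 5, 2, 3, 4]


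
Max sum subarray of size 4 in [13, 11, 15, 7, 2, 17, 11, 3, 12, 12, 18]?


[0:4]: 46
[1:5]: 35
[2:6]: 41
[3:7]: 37
[4:8]: 33
[5:9]: 43
[6:10]: 38
[7:11]: 45

Max: 46 at [0:4]


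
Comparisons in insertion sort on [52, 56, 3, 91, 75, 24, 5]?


Algorithm: insertion sort
Input: [52, 56, 3, 91, 75, 24, 5]
Sorted: [3, 5, 24, 52, 56, 75, 91]

17


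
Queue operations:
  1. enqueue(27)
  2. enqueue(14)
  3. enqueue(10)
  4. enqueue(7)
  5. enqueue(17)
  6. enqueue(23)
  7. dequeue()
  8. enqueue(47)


enqueue(27) -> [27]
enqueue(14) -> [27, 14]
enqueue(10) -> [27, 14, 10]
enqueue(7) -> [27, 14, 10, 7]
enqueue(17) -> [27, 14, 10, 7, 17]
enqueue(23) -> [27, 14, 10, 7, 17, 23]
dequeue()->27, [14, 10, 7, 17, 23]
enqueue(47) -> [14, 10, 7, 17, 23, 47]

Final queue: [14, 10, 7, 17, 23, 47]


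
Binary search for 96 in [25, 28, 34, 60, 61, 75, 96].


Step 1: lo=0, hi=6, mid=3, val=60
Step 2: lo=4, hi=6, mid=5, val=75
Step 3: lo=6, hi=6, mid=6, val=96

Found at index 6


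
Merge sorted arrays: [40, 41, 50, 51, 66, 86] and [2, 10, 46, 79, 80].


Take 2 from B
Take 10 from B
Take 40 from A
Take 41 from A
Take 46 from B
Take 50 from A
Take 51 from A
Take 66 from A
Take 79 from B
Take 80 from B

Merged: [2, 10, 40, 41, 46, 50, 51, 66, 79, 80, 86]


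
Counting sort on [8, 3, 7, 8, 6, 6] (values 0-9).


Input: [8, 3, 7, 8, 6, 6]
Counts: [0, 0, 0, 1, 0, 0, 2, 1, 2, 0]

Sorted: [3, 6, 6, 7, 8, 8]


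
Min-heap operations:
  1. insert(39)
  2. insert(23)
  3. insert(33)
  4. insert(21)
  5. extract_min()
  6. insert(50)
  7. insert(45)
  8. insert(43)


insert(39) -> [39]
insert(23) -> [23, 39]
insert(33) -> [23, 39, 33]
insert(21) -> [21, 23, 33, 39]
extract_min()->21, [23, 39, 33]
insert(50) -> [23, 39, 33, 50]
insert(45) -> [23, 39, 33, 50, 45]
insert(43) -> [23, 39, 33, 50, 45, 43]

Final heap: [23, 39, 33, 50, 45, 43]


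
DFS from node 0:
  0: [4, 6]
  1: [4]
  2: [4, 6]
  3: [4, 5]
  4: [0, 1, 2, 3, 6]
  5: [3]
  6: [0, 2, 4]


Visit 0, push [6, 4]
Visit 4, push [6, 3, 2, 1]
Visit 1, push []
Visit 2, push [6]
Visit 6, push []
Visit 3, push [5]
Visit 5, push []

DFS order: [0, 4, 1, 2, 6, 3, 5]


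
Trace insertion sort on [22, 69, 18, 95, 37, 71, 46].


Initial: [22, 69, 18, 95, 37, 71, 46]
Insert 69: [22, 69, 18, 95, 37, 71, 46]
Insert 18: [18, 22, 69, 95, 37, 71, 46]
Insert 95: [18, 22, 69, 95, 37, 71, 46]
Insert 37: [18, 22, 37, 69, 95, 71, 46]
Insert 71: [18, 22, 37, 69, 71, 95, 46]
Insert 46: [18, 22, 37, 46, 69, 71, 95]

Sorted: [18, 22, 37, 46, 69, 71, 95]


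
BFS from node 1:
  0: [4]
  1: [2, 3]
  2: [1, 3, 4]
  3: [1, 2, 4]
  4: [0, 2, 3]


Visit 1, enqueue [2, 3]
Visit 2, enqueue [4]
Visit 3, enqueue []
Visit 4, enqueue [0]
Visit 0, enqueue []

BFS order: [1, 2, 3, 4, 0]


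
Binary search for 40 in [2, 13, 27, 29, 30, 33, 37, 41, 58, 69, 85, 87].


Step 1: lo=0, hi=11, mid=5, val=33
Step 2: lo=6, hi=11, mid=8, val=58
Step 3: lo=6, hi=7, mid=6, val=37
Step 4: lo=7, hi=7, mid=7, val=41

Not found


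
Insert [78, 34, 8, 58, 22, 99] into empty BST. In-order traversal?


Insert 78: root
Insert 34: L from 78
Insert 8: L from 78 -> L from 34
Insert 58: L from 78 -> R from 34
Insert 22: L from 78 -> L from 34 -> R from 8
Insert 99: R from 78

In-order: [8, 22, 34, 58, 78, 99]


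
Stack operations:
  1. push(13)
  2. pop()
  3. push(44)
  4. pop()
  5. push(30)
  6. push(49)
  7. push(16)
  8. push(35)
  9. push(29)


push(13) -> [13]
pop()->13, []
push(44) -> [44]
pop()->44, []
push(30) -> [30]
push(49) -> [30, 49]
push(16) -> [30, 49, 16]
push(35) -> [30, 49, 16, 35]
push(29) -> [30, 49, 16, 35, 29]

Final stack: [30, 49, 16, 35, 29]


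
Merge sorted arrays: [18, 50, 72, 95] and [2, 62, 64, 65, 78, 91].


Take 2 from B
Take 18 from A
Take 50 from A
Take 62 from B
Take 64 from B
Take 65 from B
Take 72 from A
Take 78 from B
Take 91 from B

Merged: [2, 18, 50, 62, 64, 65, 72, 78, 91, 95]


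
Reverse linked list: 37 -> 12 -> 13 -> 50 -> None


Step 1: curr=37, set curr.next=prev(None) | reversed so far: 37
Step 2: curr=12, set curr.next=prev(37) | reversed so far: 12 -> 37
Step 3: curr=13, set curr.next=prev(12) | reversed so far: 13 -> 12 -> 37
Step 4: curr=50, set curr.next=prev(13) | reversed so far: 50 -> 13 -> 12 -> 37

50 -> 13 -> 12 -> 37 -> None


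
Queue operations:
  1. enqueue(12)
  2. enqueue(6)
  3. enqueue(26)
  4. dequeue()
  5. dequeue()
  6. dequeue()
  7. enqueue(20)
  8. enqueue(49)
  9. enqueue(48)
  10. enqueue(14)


enqueue(12) -> [12]
enqueue(6) -> [12, 6]
enqueue(26) -> [12, 6, 26]
dequeue()->12, [6, 26]
dequeue()->6, [26]
dequeue()->26, []
enqueue(20) -> [20]
enqueue(49) -> [20, 49]
enqueue(48) -> [20, 49, 48]
enqueue(14) -> [20, 49, 48, 14]

Final queue: [20, 49, 48, 14]


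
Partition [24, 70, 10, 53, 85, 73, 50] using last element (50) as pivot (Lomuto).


Pivot: 50
  24 <= 50: advance i (no swap)
  10 <= 50: swap -> [24, 10, 70, 53, 85, 73, 50]
Place pivot at 2: [24, 10, 50, 53, 85, 73, 70]

Partitioned: [24, 10, 50, 53, 85, 73, 70]
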